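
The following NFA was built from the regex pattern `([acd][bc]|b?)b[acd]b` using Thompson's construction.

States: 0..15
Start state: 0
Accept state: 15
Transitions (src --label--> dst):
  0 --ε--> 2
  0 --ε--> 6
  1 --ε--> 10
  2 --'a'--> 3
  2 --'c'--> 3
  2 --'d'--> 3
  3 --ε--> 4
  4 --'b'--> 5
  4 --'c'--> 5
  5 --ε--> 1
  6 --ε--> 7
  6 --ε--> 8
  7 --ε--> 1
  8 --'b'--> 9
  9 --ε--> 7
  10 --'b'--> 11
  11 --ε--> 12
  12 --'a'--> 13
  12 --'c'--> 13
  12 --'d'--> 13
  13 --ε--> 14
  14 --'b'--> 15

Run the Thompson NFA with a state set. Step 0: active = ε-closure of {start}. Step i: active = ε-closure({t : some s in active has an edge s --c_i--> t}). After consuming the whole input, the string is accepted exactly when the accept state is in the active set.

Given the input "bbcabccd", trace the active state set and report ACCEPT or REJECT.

Answer: REJECT

Derivation:
S₀ = ε-closure({0}) = {0,1,2,6,7,8,10}
'b' @ 1: {1,7,9,10,11,12}
'b' @ 2: {11,12}
'c' @ 3: {13,14}
'a' @ 4: {}  — dead — no transitions
rest 'bccd' ignored (set empty)
end set {} — state 15 not in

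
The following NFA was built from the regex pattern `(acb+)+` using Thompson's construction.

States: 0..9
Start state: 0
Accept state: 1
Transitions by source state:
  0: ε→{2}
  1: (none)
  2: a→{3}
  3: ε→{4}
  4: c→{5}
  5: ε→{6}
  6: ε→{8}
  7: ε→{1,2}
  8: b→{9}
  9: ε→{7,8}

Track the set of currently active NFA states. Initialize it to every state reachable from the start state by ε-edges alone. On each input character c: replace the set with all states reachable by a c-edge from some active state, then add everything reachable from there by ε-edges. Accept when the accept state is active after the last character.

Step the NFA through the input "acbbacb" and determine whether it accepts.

start: ε-closure({0}) = {0,2}
'a' @ 1: {3,4}
'c' @ 2: {5,6,8}
'b' @ 3: {1,2,7,8,9}  ✓accept
'b' @ 4: {1,2,7,8,9}  ✓accept
'a' @ 5: {3,4}
'c' @ 6: {5,6,8}
'b' @ 7: {1,2,7,8,9}  ✓accept
end set {1,2,7,8,9} — state 1 in

Answer: ACCEPT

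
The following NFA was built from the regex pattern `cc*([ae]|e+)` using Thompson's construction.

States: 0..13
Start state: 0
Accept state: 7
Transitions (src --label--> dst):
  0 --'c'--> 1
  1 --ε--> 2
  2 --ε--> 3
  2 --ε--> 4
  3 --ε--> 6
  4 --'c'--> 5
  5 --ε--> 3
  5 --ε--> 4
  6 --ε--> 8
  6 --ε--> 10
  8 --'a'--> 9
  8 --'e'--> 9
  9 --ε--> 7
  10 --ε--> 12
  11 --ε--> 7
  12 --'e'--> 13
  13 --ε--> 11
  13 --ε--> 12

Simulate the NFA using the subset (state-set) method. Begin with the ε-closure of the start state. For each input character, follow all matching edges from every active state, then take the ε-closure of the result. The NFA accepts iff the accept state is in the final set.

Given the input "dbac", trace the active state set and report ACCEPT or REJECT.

initial (ε-close {0}): {0}
'd' @ 1: {}  — dead — no transitions
rest 'bac' ignored (set empty)
end set {} — state 7 not in

Answer: REJECT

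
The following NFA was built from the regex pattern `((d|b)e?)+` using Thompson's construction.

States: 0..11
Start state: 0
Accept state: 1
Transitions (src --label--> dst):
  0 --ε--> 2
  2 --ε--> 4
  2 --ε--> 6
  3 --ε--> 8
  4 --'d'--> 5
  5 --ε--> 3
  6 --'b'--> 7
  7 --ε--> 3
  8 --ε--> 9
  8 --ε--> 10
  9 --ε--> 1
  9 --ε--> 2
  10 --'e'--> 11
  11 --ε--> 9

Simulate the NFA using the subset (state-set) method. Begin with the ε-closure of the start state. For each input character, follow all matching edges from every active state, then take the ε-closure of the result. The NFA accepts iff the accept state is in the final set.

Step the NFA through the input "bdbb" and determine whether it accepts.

initial (ε-close {0}): {0,2,4,6}
'b' @ 1: {1,2,3,4,6,7,8,9,10}  ✓accept
'd' @ 2: {1,2,3,4,5,6,8,9,10}  ✓accept
'b' @ 3: {1,2,3,4,6,7,8,9,10}  ✓accept
'b' @ 4: {1,2,3,4,6,7,8,9,10}  ✓accept
final: {1,2,3,4,6,7,8,9,10}; accept 1 in set

Answer: ACCEPT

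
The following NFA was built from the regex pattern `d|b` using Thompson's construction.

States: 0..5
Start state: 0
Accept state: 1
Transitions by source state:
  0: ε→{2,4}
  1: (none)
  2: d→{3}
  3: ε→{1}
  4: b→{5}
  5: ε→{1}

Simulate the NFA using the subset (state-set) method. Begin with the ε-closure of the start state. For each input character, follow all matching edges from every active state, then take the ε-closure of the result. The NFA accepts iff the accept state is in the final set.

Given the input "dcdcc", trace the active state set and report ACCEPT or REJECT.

S₀ = ε-closure({0}) = {0,2,4}
'd' @ 1: {1,3}  ✓accept
'c' @ 2: {}  — dead — no transitions
rest 'dcc' ignored (set empty)
final: {}; accept 1 not in set

Answer: REJECT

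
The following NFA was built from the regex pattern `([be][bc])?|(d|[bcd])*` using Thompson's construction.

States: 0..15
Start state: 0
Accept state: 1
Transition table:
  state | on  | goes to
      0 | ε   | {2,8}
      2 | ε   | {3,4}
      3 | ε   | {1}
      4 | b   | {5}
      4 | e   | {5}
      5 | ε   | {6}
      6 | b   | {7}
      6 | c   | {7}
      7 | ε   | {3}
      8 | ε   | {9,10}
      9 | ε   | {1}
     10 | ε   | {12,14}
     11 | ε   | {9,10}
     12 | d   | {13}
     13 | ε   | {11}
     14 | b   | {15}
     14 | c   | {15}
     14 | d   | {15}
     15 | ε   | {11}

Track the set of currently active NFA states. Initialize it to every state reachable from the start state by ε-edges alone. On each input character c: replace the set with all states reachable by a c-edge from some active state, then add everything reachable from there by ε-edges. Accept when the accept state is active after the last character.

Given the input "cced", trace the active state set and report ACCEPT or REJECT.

initial (ε-close {0}): {0,1,2,3,4,8,9,10,12,14}
'c' @ 1: {1,9,10,11,12,14,15}  (accept∈set)
'c' @ 2: {1,9,10,11,12,14,15}  (accept∈set)
'e' @ 3: {}  — dead — no transitions
rest 'd' ignored (set empty)
final: {}; accept 1 not in set

Answer: REJECT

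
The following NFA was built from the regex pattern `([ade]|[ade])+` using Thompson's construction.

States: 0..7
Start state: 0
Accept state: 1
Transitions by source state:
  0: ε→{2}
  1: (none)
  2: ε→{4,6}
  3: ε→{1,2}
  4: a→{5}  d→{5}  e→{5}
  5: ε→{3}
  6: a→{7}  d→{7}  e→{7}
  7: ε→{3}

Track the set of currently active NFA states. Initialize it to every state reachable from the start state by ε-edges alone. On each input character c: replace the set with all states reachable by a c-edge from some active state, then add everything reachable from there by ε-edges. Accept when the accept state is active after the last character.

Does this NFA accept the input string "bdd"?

Answer: REJECT

Trace:
initial (ε-close {0}): {0,2,4,6}
'b' @ 1: {}  — state set empty
rest 'dd' ignored (set empty)
after full input: {}  (accept=1 not in)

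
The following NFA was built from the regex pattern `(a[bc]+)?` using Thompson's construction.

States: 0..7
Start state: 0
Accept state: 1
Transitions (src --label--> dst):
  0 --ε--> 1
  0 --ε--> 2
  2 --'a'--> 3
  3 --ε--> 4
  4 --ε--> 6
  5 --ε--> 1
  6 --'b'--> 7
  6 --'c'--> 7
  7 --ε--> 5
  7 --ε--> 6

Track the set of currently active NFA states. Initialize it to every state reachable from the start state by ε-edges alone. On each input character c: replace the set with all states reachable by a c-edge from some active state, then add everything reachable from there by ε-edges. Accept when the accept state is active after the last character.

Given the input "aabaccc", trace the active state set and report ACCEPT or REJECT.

Answer: REJECT

Steps:
initial (ε-close {0}): {0,1,2}
'a' @ 1: {3,4,6}
'a' @ 2: {}  — state set empty
rest 'baccc' ignored (set empty)
after full input: {}  (accept=1 not in)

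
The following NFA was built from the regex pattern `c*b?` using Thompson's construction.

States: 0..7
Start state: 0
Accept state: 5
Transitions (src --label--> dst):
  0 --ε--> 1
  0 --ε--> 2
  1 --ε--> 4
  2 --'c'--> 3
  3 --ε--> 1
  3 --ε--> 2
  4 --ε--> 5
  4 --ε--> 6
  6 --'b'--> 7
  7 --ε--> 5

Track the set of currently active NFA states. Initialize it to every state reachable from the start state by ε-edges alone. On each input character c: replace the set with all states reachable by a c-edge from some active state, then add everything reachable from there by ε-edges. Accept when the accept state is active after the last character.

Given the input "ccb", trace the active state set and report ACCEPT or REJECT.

initial (ε-close {0}): {0,1,2,4,5,6}
'c' @ 1: {1,2,3,4,5,6}  ✓accept
'c' @ 2: {1,2,3,4,5,6}  ✓accept
'b' @ 3: {5,7}  ✓accept
after full input: {5,7}  (accept=5 in)

Answer: ACCEPT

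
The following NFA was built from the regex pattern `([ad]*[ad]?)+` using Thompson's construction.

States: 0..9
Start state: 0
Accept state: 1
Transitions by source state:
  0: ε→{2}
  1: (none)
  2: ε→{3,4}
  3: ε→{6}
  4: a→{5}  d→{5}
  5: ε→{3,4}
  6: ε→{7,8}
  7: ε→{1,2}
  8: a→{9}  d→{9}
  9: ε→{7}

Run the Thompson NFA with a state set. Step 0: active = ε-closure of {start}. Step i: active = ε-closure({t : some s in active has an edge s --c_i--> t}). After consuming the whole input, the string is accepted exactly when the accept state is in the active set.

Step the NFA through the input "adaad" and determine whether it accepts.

start: ε-closure({0}) = {0,1,2,3,4,6,7,8}
'a' @ 1: {1,2,3,4,5,6,7,8,9}  [accepting]
'd' @ 2: {1,2,3,4,5,6,7,8,9}  [accepting]
'a' @ 3: {1,2,3,4,5,6,7,8,9}  [accepting]
'a' @ 4: {1,2,3,4,5,6,7,8,9}  [accepting]
'd' @ 5: {1,2,3,4,5,6,7,8,9}  [accepting]
after full input: {1,2,3,4,5,6,7,8,9}  (accept=1 in)

Answer: ACCEPT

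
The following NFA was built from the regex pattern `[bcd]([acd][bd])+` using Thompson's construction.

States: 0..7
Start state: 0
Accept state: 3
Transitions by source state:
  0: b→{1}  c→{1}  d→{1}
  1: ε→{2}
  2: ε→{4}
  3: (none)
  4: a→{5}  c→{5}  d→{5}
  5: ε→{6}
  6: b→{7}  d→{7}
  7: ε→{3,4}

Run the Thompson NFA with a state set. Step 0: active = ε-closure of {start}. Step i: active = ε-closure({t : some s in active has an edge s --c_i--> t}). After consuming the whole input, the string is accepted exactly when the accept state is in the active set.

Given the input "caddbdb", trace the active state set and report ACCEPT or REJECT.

Answer: ACCEPT

Trace:
initial (ε-close {0}): {0}
'c' @ 1: {1,2,4}
'a' @ 2: {5,6}
'd' @ 3: {3,4,7}  [accepting]
'd' @ 4: {5,6}
'b' @ 5: {3,4,7}  [accepting]
'd' @ 6: {5,6}
'b' @ 7: {3,4,7}  [accepting]
end set {3,4,7} — state 3 in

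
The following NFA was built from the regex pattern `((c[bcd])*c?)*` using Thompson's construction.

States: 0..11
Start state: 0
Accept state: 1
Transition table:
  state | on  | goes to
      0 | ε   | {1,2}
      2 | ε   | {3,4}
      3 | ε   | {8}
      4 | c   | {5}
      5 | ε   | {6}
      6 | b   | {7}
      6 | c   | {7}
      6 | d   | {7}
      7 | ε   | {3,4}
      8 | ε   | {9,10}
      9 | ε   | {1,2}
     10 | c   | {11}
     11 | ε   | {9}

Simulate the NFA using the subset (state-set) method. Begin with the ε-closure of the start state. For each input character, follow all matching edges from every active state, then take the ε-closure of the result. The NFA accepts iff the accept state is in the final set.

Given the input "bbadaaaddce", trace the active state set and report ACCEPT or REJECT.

Answer: REJECT

Steps:
start: ε-closure({0}) = {0,1,2,3,4,8,9,10}
'b' @ 1: {}  — dead — no transitions
rest 'badaaaddce' ignored (set empty)
end set {} — state 1 not in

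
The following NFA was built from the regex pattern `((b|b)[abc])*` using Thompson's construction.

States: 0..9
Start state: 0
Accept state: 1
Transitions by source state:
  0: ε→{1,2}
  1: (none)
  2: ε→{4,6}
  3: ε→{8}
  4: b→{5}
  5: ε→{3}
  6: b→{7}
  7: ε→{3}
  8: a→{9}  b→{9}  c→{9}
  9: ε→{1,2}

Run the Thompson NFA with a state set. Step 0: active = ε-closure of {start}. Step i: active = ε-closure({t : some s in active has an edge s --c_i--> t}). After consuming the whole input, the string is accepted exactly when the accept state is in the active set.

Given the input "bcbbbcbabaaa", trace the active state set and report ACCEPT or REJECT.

start: ε-closure({0}) = {0,1,2,4,6}
'b' @ 1: {3,5,7,8}
'c' @ 2: {1,2,4,6,9}  [accepting]
'b' @ 3: {3,5,7,8}
'b' @ 4: {1,2,4,6,9}  [accepting]
'b' @ 5: {3,5,7,8}
'c' @ 6: {1,2,4,6,9}  [accepting]
'b' @ 7: {3,5,7,8}
'a' @ 8: {1,2,4,6,9}  [accepting]
'b' @ 9: {3,5,7,8}
'a' @ 10: {1,2,4,6,9}  [accepting]
'a' @ 11: {}  — state set empty
rest 'a' ignored (set empty)
final: {}; accept 1 not in set

Answer: REJECT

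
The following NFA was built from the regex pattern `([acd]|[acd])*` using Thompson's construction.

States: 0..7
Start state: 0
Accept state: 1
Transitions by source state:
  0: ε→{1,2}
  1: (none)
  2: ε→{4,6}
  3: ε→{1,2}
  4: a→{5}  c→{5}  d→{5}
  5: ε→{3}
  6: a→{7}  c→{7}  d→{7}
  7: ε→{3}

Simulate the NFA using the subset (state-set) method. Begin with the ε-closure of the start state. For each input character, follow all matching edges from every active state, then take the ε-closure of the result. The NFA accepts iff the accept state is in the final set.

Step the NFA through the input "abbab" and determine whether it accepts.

S₀ = ε-closure({0}) = {0,1,2,4,6}
'a' @ 1: {1,2,3,4,5,6,7}  ✓accept
'b' @ 2: {}  — state set empty
rest 'bab' ignored (set empty)
after full input: {}  (accept=1 not in)

Answer: REJECT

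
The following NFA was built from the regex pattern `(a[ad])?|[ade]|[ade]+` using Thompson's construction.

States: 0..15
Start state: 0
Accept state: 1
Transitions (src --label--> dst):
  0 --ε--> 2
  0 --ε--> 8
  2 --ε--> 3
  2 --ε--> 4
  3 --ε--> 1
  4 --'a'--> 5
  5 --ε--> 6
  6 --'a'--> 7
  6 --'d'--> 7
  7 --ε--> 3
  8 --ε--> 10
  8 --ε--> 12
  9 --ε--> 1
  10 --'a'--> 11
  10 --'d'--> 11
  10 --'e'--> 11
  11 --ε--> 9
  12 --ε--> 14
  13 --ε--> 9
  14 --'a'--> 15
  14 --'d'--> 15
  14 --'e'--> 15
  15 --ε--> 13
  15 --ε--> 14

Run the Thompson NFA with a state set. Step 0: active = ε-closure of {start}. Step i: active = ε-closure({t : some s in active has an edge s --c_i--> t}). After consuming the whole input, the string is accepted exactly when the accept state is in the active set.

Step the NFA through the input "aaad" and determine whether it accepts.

initial (ε-close {0}): {0,1,2,3,4,8,10,12,14}
'a' @ 1: {1,5,6,9,11,13,14,15}  ✓accept
'a' @ 2: {1,3,7,9,13,14,15}  ✓accept
'a' @ 3: {1,9,13,14,15}  ✓accept
'd' @ 4: {1,9,13,14,15}  ✓accept
end set {1,9,13,14,15} — state 1 in

Answer: ACCEPT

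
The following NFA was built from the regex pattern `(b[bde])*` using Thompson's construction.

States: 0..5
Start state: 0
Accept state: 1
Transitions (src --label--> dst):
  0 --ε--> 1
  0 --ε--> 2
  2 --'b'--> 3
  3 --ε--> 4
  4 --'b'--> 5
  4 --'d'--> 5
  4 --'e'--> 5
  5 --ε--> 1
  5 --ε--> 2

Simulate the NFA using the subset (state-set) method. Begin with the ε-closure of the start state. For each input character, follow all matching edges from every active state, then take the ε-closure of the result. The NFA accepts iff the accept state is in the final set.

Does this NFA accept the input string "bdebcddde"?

Answer: REJECT

Derivation:
initial (ε-close {0}): {0,1,2}
'b' @ 1: {3,4}
'd' @ 2: {1,2,5}  [accepting]
'e' @ 3: {}  — no active states
rest 'bcddde' ignored (set empty)
final: {}; accept 1 not in set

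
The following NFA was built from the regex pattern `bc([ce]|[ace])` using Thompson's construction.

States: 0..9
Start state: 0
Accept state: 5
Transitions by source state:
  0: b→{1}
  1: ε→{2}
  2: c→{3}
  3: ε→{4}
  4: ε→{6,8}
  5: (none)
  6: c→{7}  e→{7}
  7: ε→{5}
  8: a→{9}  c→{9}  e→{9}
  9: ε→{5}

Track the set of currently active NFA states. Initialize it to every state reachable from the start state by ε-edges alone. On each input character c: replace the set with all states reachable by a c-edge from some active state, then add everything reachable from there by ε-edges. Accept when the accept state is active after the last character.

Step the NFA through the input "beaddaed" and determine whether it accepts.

S₀ = ε-closure({0}) = {0}
'b' @ 1: {1,2}
'e' @ 2: {}  — dead — no transitions
rest 'addaed' ignored (set empty)
final: {}; accept 5 not in set

Answer: REJECT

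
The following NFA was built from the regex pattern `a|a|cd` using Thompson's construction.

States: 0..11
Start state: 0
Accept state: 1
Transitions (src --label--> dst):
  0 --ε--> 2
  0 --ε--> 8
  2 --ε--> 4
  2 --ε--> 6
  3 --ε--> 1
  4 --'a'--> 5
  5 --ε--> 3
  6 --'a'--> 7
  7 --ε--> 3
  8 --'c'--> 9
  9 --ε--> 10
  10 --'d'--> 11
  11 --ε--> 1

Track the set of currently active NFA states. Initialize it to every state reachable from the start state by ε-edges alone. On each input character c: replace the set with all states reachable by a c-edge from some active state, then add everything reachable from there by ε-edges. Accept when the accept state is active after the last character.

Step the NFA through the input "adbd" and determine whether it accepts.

Answer: REJECT

Steps:
S₀ = ε-closure({0}) = {0,2,4,6,8}
'a' @ 1: {1,3,5,7}  (accept∈set)
'd' @ 2: {}  — dead — no transitions
rest 'bd' ignored (set empty)
end set {} — state 1 not in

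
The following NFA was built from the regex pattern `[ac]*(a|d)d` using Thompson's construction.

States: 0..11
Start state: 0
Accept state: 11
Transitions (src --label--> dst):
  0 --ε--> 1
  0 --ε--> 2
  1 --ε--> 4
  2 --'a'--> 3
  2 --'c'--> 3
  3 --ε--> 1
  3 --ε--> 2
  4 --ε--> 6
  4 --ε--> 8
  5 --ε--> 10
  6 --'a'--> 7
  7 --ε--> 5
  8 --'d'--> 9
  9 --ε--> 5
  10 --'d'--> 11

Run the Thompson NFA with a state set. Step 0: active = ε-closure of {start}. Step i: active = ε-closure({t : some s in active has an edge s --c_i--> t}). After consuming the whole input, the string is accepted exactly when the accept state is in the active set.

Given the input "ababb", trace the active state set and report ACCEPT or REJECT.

initial (ε-close {0}): {0,1,2,4,6,8}
'a' @ 1: {1,2,3,4,5,6,7,8,10}
'b' @ 2: {}  — no active states
rest 'abb' ignored (set empty)
final: {}; accept 11 not in set

Answer: REJECT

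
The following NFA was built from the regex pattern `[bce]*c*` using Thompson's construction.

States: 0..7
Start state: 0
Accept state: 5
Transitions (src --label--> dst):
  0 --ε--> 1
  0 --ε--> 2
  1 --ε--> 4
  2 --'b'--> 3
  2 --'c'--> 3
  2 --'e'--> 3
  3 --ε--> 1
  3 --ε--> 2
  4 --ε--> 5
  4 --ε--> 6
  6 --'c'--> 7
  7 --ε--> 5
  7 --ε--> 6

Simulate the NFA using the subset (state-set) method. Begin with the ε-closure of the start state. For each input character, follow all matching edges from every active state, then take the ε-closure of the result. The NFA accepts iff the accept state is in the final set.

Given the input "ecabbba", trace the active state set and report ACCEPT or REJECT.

Answer: REJECT

Trace:
initial (ε-close {0}): {0,1,2,4,5,6}
'e' @ 1: {1,2,3,4,5,6}  [accepting]
'c' @ 2: {1,2,3,4,5,6,7}  [accepting]
'a' @ 3: {}  — dead — no transitions
rest 'bbba' ignored (set empty)
after full input: {}  (accept=5 not in)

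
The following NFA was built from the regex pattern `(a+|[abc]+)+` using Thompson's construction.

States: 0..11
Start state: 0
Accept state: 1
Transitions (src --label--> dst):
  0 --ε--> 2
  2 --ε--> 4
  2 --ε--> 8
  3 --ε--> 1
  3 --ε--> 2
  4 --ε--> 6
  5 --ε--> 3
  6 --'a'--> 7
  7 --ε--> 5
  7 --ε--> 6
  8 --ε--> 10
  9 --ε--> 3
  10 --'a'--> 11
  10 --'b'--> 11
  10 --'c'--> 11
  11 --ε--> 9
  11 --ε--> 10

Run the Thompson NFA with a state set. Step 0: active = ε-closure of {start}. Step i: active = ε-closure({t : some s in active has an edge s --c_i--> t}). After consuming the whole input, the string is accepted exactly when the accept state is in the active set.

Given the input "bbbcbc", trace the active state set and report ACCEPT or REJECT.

start: ε-closure({0}) = {0,2,4,6,8,10}
'b' @ 1: {1,2,3,4,6,8,9,10,11}  [accepting]
'b' @ 2: {1,2,3,4,6,8,9,10,11}  [accepting]
'b' @ 3: {1,2,3,4,6,8,9,10,11}  [accepting]
'c' @ 4: {1,2,3,4,6,8,9,10,11}  [accepting]
'b' @ 5: {1,2,3,4,6,8,9,10,11}  [accepting]
'c' @ 6: {1,2,3,4,6,8,9,10,11}  [accepting]
final: {1,2,3,4,6,8,9,10,11}; accept 1 in set

Answer: ACCEPT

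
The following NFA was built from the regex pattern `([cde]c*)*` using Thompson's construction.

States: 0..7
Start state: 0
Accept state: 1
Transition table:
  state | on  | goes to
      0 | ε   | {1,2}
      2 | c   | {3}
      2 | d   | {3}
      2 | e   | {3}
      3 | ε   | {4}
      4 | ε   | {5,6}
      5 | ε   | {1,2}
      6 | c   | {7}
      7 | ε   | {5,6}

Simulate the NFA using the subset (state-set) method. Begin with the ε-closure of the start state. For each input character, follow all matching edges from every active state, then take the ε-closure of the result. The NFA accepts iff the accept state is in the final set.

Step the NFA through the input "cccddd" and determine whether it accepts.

S₀ = ε-closure({0}) = {0,1,2}
'c' @ 1: {1,2,3,4,5,6}  [accepting]
'c' @ 2: {1,2,3,4,5,6,7}  [accepting]
'c' @ 3: {1,2,3,4,5,6,7}  [accepting]
'd' @ 4: {1,2,3,4,5,6}  [accepting]
'd' @ 5: {1,2,3,4,5,6}  [accepting]
'd' @ 6: {1,2,3,4,5,6}  [accepting]
end set {1,2,3,4,5,6} — state 1 in

Answer: ACCEPT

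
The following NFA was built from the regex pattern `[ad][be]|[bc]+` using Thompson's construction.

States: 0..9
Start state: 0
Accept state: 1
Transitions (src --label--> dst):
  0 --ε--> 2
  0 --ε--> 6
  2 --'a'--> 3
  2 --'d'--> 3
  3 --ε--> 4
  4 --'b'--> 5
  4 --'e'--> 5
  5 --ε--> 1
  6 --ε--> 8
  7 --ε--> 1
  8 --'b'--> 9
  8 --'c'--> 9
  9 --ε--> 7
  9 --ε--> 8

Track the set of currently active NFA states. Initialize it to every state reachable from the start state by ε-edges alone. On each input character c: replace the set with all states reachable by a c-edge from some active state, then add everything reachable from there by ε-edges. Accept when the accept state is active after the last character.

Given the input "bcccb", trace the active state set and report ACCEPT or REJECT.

Answer: ACCEPT

Derivation:
initial (ε-close {0}): {0,2,6,8}
'b' @ 1: {1,7,8,9}  (accept∈set)
'c' @ 2: {1,7,8,9}  (accept∈set)
'c' @ 3: {1,7,8,9}  (accept∈set)
'c' @ 4: {1,7,8,9}  (accept∈set)
'b' @ 5: {1,7,8,9}  (accept∈set)
after full input: {1,7,8,9}  (accept=1 in)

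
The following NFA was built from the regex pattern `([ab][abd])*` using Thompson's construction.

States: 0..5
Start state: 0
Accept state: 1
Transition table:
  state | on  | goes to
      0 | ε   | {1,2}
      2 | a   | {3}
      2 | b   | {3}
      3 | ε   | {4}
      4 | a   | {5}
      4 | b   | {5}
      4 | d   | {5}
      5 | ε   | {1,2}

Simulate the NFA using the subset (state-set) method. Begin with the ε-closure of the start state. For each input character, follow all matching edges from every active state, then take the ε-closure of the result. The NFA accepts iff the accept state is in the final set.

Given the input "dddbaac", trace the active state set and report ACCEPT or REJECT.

Answer: REJECT

Trace:
S₀ = ε-closure({0}) = {0,1,2}
'd' @ 1: {}  — state set empty
rest 'ddbaac' ignored (set empty)
final: {}; accept 1 not in set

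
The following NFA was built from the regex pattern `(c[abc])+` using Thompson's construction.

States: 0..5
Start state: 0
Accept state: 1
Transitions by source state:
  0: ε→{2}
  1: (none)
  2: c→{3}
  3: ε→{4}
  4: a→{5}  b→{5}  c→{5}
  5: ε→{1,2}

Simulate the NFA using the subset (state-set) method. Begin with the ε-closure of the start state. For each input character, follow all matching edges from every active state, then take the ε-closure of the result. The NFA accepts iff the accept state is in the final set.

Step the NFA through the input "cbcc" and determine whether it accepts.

Answer: ACCEPT

Steps:
S₀ = ε-closure({0}) = {0,2}
'c' @ 1: {3,4}
'b' @ 2: {1,2,5}  [accepting]
'c' @ 3: {3,4}
'c' @ 4: {1,2,5}  [accepting]
final: {1,2,5}; accept 1 in set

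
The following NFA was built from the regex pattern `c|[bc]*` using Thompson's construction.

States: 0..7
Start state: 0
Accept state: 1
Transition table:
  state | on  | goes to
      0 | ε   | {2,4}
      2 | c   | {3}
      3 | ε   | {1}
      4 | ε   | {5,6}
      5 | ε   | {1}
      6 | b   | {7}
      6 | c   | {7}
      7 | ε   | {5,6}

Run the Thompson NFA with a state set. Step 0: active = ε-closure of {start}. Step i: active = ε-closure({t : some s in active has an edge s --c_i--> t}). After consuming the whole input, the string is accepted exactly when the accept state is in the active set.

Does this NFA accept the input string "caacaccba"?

Answer: REJECT

Trace:
initial (ε-close {0}): {0,1,2,4,5,6}
'c' @ 1: {1,3,5,6,7}  (accept∈set)
'a' @ 2: {}  — dead — no transitions
rest 'acaccba' ignored (set empty)
final: {}; accept 1 not in set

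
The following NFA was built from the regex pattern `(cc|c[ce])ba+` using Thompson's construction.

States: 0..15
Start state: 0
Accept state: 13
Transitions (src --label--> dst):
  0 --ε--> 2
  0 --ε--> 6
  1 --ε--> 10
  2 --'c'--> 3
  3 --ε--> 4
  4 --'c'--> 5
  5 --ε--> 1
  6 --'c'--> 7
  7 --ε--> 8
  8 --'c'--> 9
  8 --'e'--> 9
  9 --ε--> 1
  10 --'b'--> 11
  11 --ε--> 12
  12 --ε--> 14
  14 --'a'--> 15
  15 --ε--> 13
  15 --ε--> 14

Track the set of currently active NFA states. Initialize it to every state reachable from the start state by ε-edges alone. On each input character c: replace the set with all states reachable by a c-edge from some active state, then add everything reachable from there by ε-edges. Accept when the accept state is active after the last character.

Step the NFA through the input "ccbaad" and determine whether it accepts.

start: ε-closure({0}) = {0,2,6}
'c' @ 1: {3,4,7,8}
'c' @ 2: {1,5,9,10}
'b' @ 3: {11,12,14}
'a' @ 4: {13,14,15}  (accept∈set)
'a' @ 5: {13,14,15}  (accept∈set)
'd' @ 6: {}  — state set empty
after full input: {}  (accept=13 not in)

Answer: REJECT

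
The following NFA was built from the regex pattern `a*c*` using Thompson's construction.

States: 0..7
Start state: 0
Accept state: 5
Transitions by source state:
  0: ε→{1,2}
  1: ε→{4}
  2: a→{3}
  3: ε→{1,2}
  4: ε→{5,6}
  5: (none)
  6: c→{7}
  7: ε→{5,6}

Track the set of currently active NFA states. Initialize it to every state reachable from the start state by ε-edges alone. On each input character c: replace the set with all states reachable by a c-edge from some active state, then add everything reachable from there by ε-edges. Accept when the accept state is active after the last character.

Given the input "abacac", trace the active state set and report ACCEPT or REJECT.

initial (ε-close {0}): {0,1,2,4,5,6}
'a' @ 1: {1,2,3,4,5,6}  [accepting]
'b' @ 2: {}  — dead — no transitions
rest 'acac' ignored (set empty)
end set {} — state 5 not in

Answer: REJECT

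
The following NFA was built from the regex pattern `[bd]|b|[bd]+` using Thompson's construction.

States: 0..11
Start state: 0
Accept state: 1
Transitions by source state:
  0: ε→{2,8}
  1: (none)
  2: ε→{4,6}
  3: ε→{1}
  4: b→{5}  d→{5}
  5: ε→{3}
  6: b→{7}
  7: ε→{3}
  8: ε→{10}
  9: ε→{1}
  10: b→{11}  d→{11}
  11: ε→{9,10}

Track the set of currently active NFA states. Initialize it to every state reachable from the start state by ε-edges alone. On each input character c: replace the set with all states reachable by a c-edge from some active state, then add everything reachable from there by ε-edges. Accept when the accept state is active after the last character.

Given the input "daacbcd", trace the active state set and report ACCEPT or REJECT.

Answer: REJECT

Trace:
start: ε-closure({0}) = {0,2,4,6,8,10}
'd' @ 1: {1,3,5,9,10,11}  (accept∈set)
'a' @ 2: {}  — no active states
rest 'acbcd' ignored (set empty)
end set {} — state 1 not in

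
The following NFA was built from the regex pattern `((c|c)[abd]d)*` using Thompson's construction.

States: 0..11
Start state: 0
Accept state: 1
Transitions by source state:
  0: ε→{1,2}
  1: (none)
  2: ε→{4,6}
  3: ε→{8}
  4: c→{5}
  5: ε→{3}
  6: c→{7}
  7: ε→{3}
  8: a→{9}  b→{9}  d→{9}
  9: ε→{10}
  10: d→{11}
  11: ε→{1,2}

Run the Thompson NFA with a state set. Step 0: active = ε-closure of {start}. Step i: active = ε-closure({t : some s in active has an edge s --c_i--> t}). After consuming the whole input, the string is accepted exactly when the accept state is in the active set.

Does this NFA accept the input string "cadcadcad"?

Answer: ACCEPT

Trace:
S₀ = ε-closure({0}) = {0,1,2,4,6}
'c' @ 1: {3,5,7,8}
'a' @ 2: {9,10}
'd' @ 3: {1,2,4,6,11}  [accepting]
'c' @ 4: {3,5,7,8}
'a' @ 5: {9,10}
'd' @ 6: {1,2,4,6,11}  [accepting]
'c' @ 7: {3,5,7,8}
'a' @ 8: {9,10}
'd' @ 9: {1,2,4,6,11}  [accepting]
end set {1,2,4,6,11} — state 1 in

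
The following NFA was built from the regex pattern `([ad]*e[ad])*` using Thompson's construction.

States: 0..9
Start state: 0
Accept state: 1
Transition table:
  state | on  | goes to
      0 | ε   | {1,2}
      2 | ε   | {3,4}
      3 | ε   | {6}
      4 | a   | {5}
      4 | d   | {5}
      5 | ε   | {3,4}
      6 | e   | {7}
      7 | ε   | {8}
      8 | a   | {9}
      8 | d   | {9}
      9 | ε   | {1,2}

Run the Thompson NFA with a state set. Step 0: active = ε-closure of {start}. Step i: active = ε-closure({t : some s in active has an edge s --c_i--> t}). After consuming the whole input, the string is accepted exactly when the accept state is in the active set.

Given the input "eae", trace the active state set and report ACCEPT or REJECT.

Answer: REJECT

Trace:
initial (ε-close {0}): {0,1,2,3,4,6}
'e' @ 1: {7,8}
'a' @ 2: {1,2,3,4,6,9}  (accept∈set)
'e' @ 3: {7,8}
final: {7,8}; accept 1 not in set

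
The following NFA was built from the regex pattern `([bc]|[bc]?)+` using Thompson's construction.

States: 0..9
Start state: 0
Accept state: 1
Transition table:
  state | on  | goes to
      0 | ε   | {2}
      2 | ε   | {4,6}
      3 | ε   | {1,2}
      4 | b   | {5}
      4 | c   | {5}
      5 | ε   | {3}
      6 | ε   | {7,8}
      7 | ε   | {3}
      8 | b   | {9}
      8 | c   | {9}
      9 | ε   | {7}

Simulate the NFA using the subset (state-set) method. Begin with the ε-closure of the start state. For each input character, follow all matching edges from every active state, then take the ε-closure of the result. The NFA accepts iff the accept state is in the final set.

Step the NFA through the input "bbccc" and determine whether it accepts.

Answer: ACCEPT

Steps:
initial (ε-close {0}): {0,1,2,3,4,6,7,8}
'b' @ 1: {1,2,3,4,5,6,7,8,9}  [accepting]
'b' @ 2: {1,2,3,4,5,6,7,8,9}  [accepting]
'c' @ 3: {1,2,3,4,5,6,7,8,9}  [accepting]
'c' @ 4: {1,2,3,4,5,6,7,8,9}  [accepting]
'c' @ 5: {1,2,3,4,5,6,7,8,9}  [accepting]
end set {1,2,3,4,5,6,7,8,9} — state 1 in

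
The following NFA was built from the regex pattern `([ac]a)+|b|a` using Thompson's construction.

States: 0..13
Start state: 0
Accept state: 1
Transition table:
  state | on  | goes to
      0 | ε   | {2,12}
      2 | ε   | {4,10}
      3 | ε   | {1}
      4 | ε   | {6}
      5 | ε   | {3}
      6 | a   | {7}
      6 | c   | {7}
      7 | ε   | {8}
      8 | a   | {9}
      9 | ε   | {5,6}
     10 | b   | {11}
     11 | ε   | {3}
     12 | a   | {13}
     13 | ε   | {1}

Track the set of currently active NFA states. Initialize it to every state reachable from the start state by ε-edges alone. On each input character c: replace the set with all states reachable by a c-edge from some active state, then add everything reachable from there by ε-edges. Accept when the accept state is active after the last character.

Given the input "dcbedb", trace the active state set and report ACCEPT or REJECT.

start: ε-closure({0}) = {0,2,4,6,10,12}
'd' @ 1: {}  — no active states
rest 'cbedb' ignored (set empty)
after full input: {}  (accept=1 not in)

Answer: REJECT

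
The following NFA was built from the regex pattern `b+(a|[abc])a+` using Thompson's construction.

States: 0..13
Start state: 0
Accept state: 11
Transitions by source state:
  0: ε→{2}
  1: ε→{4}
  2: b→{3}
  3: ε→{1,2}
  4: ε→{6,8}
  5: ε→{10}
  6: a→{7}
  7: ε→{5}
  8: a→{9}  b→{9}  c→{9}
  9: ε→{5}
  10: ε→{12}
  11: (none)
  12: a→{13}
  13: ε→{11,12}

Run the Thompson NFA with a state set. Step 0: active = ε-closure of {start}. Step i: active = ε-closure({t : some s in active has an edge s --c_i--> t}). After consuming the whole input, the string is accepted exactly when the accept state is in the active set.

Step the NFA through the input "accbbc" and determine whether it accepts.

Answer: REJECT

Steps:
start: ε-closure({0}) = {0,2}
'a' @ 1: {}  — dead — no transitions
rest 'ccbbc' ignored (set empty)
final: {}; accept 11 not in set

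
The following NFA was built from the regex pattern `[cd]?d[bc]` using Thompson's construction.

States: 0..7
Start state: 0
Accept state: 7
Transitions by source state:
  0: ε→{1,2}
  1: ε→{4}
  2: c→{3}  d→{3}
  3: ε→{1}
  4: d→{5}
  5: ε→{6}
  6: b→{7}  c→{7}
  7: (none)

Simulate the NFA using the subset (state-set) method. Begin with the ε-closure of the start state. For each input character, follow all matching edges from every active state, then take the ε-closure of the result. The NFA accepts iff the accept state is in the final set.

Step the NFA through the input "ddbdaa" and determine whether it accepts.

Answer: REJECT

Trace:
initial (ε-close {0}): {0,1,2,4}
'd' @ 1: {1,3,4,5,6}
'd' @ 2: {5,6}
'b' @ 3: {7}  ✓accept
'd' @ 4: {}  — state set empty
rest 'aa' ignored (set empty)
end set {} — state 7 not in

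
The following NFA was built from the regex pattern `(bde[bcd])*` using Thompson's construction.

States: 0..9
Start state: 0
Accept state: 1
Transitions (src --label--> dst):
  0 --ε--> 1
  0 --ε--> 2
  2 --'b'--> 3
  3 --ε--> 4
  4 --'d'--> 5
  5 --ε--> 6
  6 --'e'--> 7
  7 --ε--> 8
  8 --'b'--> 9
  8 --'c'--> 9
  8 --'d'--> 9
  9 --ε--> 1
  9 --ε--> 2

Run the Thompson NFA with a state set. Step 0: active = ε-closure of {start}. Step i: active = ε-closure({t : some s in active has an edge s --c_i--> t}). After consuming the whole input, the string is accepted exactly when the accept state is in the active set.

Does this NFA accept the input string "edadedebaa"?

start: ε-closure({0}) = {0,1,2}
'e' @ 1: {}  — state set empty
rest 'dadedebaa' ignored (set empty)
end set {} — state 1 not in

Answer: REJECT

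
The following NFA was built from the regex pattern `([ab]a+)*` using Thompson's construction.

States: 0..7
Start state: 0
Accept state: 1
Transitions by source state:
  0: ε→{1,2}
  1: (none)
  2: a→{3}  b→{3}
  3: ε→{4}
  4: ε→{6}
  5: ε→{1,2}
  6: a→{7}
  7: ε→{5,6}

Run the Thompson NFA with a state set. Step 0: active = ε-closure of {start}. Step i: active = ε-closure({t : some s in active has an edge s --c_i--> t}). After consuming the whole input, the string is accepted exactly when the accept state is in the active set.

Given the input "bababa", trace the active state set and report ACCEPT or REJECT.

Answer: ACCEPT

Derivation:
start: ε-closure({0}) = {0,1,2}
'b' @ 1: {3,4,6}
'a' @ 2: {1,2,5,6,7}  [accepting]
'b' @ 3: {3,4,6}
'a' @ 4: {1,2,5,6,7}  [accepting]
'b' @ 5: {3,4,6}
'a' @ 6: {1,2,5,6,7}  [accepting]
after full input: {1,2,5,6,7}  (accept=1 in)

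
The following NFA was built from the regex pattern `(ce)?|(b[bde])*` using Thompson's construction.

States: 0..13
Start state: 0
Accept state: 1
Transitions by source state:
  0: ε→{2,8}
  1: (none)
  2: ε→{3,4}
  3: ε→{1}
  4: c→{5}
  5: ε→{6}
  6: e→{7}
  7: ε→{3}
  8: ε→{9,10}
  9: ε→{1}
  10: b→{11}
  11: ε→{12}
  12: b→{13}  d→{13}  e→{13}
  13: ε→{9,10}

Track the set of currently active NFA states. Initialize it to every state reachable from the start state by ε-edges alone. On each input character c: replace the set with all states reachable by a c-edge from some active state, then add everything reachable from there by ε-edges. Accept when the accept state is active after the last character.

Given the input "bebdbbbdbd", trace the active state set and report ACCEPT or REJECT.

S₀ = ε-closure({0}) = {0,1,2,3,4,8,9,10}
'b' @ 1: {11,12}
'e' @ 2: {1,9,10,13}  (accept∈set)
'b' @ 3: {11,12}
'd' @ 4: {1,9,10,13}  (accept∈set)
'b' @ 5: {11,12}
'b' @ 6: {1,9,10,13}  (accept∈set)
'b' @ 7: {11,12}
'd' @ 8: {1,9,10,13}  (accept∈set)
'b' @ 9: {11,12}
'd' @ 10: {1,9,10,13}  (accept∈set)
final: {1,9,10,13}; accept 1 in set

Answer: ACCEPT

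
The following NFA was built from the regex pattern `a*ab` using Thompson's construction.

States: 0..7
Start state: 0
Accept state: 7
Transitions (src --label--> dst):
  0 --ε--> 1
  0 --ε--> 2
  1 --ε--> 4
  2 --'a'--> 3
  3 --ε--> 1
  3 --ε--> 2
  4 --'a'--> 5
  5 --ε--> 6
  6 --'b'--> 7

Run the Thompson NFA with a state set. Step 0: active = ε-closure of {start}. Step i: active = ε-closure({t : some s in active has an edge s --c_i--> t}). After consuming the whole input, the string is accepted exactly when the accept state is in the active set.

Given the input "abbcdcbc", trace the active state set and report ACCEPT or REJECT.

start: ε-closure({0}) = {0,1,2,4}
'a' @ 1: {1,2,3,4,5,6}
'b' @ 2: {7}  ✓accept
'b' @ 3: {}  — state set empty
rest 'cdcbc' ignored (set empty)
final: {}; accept 7 not in set

Answer: REJECT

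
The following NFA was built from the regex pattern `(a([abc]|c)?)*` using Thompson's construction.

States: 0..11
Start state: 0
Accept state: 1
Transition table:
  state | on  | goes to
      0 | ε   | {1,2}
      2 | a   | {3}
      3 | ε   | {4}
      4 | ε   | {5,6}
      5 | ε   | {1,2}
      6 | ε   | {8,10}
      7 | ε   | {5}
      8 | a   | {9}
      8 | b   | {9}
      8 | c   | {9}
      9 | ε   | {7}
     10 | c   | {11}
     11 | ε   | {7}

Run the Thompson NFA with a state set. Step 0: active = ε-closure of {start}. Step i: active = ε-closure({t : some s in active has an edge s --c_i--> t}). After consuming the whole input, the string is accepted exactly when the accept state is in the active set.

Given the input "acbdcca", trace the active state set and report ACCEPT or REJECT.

start: ε-closure({0}) = {0,1,2}
'a' @ 1: {1,2,3,4,5,6,8,10}  (accept∈set)
'c' @ 2: {1,2,5,7,9,11}  (accept∈set)
'b' @ 3: {}  — state set empty
rest 'dcca' ignored (set empty)
after full input: {}  (accept=1 not in)

Answer: REJECT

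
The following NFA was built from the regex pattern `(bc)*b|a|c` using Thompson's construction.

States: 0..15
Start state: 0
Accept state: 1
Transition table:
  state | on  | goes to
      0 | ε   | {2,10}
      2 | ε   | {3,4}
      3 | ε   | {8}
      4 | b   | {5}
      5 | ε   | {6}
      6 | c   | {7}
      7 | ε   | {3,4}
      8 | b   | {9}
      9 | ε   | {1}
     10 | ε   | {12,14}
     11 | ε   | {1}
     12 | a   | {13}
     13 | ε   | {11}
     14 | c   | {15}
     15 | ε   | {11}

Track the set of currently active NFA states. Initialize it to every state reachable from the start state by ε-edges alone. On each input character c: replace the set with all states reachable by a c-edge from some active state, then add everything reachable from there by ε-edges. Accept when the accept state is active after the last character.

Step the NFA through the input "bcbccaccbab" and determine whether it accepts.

S₀ = ε-closure({0}) = {0,2,3,4,8,10,12,14}
'b' @ 1: {1,5,6,9}  (accept∈set)
'c' @ 2: {3,4,7,8}
'b' @ 3: {1,5,6,9}  (accept∈set)
'c' @ 4: {3,4,7,8}
'c' @ 5: {}  — dead — no transitions
rest 'accbab' ignored (set empty)
after full input: {}  (accept=1 not in)

Answer: REJECT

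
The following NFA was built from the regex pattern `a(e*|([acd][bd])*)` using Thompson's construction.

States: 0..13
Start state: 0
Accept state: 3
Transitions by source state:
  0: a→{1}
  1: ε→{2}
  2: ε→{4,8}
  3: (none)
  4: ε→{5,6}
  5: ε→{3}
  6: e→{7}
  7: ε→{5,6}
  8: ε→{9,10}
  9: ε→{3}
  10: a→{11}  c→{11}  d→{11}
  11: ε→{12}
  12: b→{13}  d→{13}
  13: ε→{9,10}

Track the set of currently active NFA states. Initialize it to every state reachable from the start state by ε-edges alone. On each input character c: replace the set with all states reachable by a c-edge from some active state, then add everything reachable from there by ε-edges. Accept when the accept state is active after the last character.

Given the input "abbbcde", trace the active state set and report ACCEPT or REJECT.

Answer: REJECT

Steps:
initial (ε-close {0}): {0}
'a' @ 1: {1,2,3,4,5,6,8,9,10}  ✓accept
'b' @ 2: {}  — no active states
rest 'bbcde' ignored (set empty)
final: {}; accept 3 not in set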